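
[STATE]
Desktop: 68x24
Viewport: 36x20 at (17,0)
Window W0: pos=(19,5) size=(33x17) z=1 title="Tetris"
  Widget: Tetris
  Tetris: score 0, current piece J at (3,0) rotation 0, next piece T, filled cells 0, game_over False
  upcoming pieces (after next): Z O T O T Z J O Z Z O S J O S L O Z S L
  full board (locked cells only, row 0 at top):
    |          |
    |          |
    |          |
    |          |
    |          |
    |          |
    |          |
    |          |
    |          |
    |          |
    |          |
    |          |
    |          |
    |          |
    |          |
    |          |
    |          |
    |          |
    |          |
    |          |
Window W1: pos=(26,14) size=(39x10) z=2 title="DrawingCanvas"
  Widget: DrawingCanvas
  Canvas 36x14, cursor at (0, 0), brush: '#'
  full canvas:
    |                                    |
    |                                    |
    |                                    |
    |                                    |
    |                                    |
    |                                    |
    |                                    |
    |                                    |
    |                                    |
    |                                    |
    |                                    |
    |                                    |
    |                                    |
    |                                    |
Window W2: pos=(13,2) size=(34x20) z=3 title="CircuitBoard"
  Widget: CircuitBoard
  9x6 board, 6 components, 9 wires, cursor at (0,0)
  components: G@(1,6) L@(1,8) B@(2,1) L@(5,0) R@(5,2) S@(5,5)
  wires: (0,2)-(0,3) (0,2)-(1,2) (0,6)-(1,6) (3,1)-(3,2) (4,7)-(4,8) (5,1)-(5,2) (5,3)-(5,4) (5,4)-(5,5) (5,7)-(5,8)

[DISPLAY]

                                    
                                    
━━━━━━━━━━━━━━━━━━━━━━━━━━━━━┓      
rcuitBoard                   ┃      
─────────────────────────────┨      
0 1 2 3 4 5 6 7 8            ┃━━━━┓ 
[.]      · ─ ·           ·   ┃    ┃ 
         │               │   ┃────┨ 
         ·               G   ┃    ┃ 
                             ┃    ┃ 
     B                       ┃    ┃ 
                             ┃    ┃ 
     · ─ ·                   ┃    ┃ 
                             ┃    ┃ 
                             ┃━━━━━━
                             ┃      
 L   · ─ R   · ─ · ─ S       ┃──────
sor: (0,0)                   ┃      
                             ┃      
                             ┃      


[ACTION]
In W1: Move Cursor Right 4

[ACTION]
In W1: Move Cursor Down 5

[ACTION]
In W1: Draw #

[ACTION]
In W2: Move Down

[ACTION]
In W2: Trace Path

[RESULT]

                                    
                                    
━━━━━━━━━━━━━━━━━━━━━━━━━━━━━┓      
rcuitBoard                   ┃      
─────────────────────────────┨      
0 1 2 3 4 5 6 7 8            ┃━━━━┓ 
         · ─ ·           ·   ┃    ┃ 
         │               │   ┃────┨ 
[.]      ·               G   ┃    ┃ 
                             ┃    ┃ 
     B                       ┃    ┃ 
                             ┃    ┃ 
     · ─ ·                   ┃    ┃ 
                             ┃    ┃ 
                             ┃━━━━━━
                             ┃      
 L   · ─ R   · ─ · ─ S       ┃──────
sor: (1,0)  Trace: No connect┃      
                             ┃      
                             ┃      


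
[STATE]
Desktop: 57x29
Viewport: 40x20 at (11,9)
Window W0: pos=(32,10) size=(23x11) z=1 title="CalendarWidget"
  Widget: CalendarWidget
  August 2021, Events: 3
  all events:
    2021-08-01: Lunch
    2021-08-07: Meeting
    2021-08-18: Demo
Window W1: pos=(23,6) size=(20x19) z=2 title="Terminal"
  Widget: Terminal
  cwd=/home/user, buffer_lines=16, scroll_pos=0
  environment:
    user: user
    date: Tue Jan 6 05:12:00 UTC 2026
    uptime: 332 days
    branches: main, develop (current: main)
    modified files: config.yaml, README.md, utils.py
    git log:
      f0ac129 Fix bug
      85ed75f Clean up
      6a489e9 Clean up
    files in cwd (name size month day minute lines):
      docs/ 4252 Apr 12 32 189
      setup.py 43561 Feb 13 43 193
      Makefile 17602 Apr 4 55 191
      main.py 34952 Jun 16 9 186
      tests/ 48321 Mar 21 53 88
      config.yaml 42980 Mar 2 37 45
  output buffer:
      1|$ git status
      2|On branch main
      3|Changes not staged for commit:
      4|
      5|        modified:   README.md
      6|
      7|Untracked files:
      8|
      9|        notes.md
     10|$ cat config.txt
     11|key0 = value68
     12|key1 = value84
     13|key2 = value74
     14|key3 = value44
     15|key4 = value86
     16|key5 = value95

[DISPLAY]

            ┃$ git status      ┃        
            ┃On branch main    ┃━━━━━━━━
            ┃Changes not staged┃idget   
            ┃                  ┃────────
            ┃        modified: ┃t 2021  
            ┃                  ┃h Fr Sa 
            ┃Untracked files:  ┃        
            ┃                  ┃5  6  7*
            ┃        notes.md  ┃2 13 14 
            ┃$ cat config.txt  ┃19 20 21
            ┃key0 = value68    ┃6 27 28 
            ┃key1 = value84    ┃━━━━━━━━
            ┃key2 = value74    ┃        
            ┃key3 = value44    ┃        
            ┃key4 = value86    ┃        
            ┗━━━━━━━━━━━━━━━━━━┛        
                                        
                                        
                                        
                                        


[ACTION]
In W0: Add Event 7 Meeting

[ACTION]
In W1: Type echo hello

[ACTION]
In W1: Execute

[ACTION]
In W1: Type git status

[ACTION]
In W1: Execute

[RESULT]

            ┃key1 = value84    ┃        
            ┃key2 = value74    ┃━━━━━━━━
            ┃key3 = value44    ┃idget   
            ┃key4 = value86    ┃────────
            ┃key5 = value95    ┃t 2021  
            ┃$ echo hello      ┃h Fr Sa 
            ┃hello             ┃        
            ┃$ git status      ┃5  6  7*
            ┃On branch main    ┃2 13 14 
            ┃Changes not staged┃19 20 21
            ┃                  ┃6 27 28 
            ┃        modified: ┃━━━━━━━━
            ┃        modified: ┃        
            ┃        modified: ┃        
            ┃$ █               ┃        
            ┗━━━━━━━━━━━━━━━━━━┛        
                                        
                                        
                                        
                                        


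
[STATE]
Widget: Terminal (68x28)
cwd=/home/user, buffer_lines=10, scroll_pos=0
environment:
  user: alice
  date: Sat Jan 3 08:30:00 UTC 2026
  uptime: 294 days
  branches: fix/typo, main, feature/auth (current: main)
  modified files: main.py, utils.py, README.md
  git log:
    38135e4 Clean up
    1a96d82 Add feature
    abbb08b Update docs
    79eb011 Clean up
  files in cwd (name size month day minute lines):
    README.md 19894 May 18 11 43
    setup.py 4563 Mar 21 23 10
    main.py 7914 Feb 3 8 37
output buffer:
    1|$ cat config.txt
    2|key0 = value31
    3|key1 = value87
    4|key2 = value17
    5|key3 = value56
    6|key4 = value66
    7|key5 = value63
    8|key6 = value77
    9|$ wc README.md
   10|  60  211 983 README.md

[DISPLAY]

$ cat config.txt                                                    
key0 = value31                                                      
key1 = value87                                                      
key2 = value17                                                      
key3 = value56                                                      
key4 = value66                                                      
key5 = value63                                                      
key6 = value77                                                      
$ wc README.md                                                      
  60  211 983 README.md                                             
$ █                                                                 
                                                                    
                                                                    
                                                                    
                                                                    
                                                                    
                                                                    
                                                                    
                                                                    
                                                                    
                                                                    
                                                                    
                                                                    
                                                                    
                                                                    
                                                                    
                                                                    
                                                                    


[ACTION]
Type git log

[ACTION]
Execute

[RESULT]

$ cat config.txt                                                    
key0 = value31                                                      
key1 = value87                                                      
key2 = value17                                                      
key3 = value56                                                      
key4 = value66                                                      
key5 = value63                                                      
key6 = value77                                                      
$ wc README.md                                                      
  60  211 983 README.md                                             
$ git log                                                           
38135e4 Clean up                                                    
1a96d82 Add feature                                                 
abbb08b Update docs                                                 
79eb011 Clean up                                                    
$ █                                                                 
                                                                    
                                                                    
                                                                    
                                                                    
                                                                    
                                                                    
                                                                    
                                                                    
                                                                    
                                                                    
                                                                    
                                                                    


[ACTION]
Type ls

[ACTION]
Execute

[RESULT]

$ cat config.txt                                                    
key0 = value31                                                      
key1 = value87                                                      
key2 = value17                                                      
key3 = value56                                                      
key4 = value66                                                      
key5 = value63                                                      
key6 = value77                                                      
$ wc README.md                                                      
  60  211 983 README.md                                             
$ git log                                                           
38135e4 Clean up                                                    
1a96d82 Add feature                                                 
abbb08b Update docs                                                 
79eb011 Clean up                                                    
$ ls                                                                
README.md  setup.py  main.py                                        
$ █                                                                 
                                                                    
                                                                    
                                                                    
                                                                    
                                                                    
                                                                    
                                                                    
                                                                    
                                                                    
                                                                    


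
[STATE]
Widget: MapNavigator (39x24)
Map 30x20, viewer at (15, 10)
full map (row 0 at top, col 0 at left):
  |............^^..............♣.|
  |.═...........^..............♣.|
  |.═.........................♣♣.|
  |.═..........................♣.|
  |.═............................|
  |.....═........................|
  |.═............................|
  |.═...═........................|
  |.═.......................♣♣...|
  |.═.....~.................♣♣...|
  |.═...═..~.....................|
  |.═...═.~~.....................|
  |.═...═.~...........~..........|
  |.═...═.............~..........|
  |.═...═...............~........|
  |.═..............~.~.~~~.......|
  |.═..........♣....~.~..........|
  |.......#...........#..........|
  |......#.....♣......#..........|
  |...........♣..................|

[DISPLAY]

                                       
                                       
    ............^^..............♣.     
    .═...........^..............♣.     
    .═.........................♣♣.     
    .═..........................♣.     
    .═............................     
    .....═........................     
    .═............................     
    .═...═........................     
    .═.......................♣♣...     
    .═.....~.................♣♣...     
    .═...═..~......@..............     
    .═...═.~~.....................     
    .═...═.~...........~..........     
    .═...═.............~..........     
    .═...═...............~........     
    .═..............~.~.~~~.......     
    .═..........♣....~.~..........     
    .......#...........#..........     
    ......#.....♣......#..........     
    ...........♣..................     
                                       
                                       


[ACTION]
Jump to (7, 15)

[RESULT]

            .═.........................
            .═.........................
            .....═.....................
            .═.........................
            .═...═.....................
            .═.......................♣♣
            .═.....~.................♣♣
            .═...═..~..................
            .═...═.~~..................
            .═...═.~...........~.......
            .═...═.............~.......
            .═...═...............~.....
            .═.....@........~.~.~~~....
            .═..........♣....~.~.......
            .......#...........#.......
            ......#.....♣......#.......
            ...........♣...............
                                       
                                       
                                       
                                       
                                       
                                       
                                       


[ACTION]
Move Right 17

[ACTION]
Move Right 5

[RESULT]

..................♣.                   
....................                   
....................                   
....................                   
....................                   
...............♣♣...                   
...............♣♣...                   
....................                   
....................                   
.........~..........                   
.........~..........                   
...........~........                   
......~.~.~~~......@                   
..♣....~.~..........                   
.........#..........                   
..♣......#..........                   
.♣..................                   
                                       
                                       
                                       
                                       
                                       
                                       
                                       


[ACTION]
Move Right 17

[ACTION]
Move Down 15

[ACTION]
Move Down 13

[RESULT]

....................                   
...............♣♣...                   
...............♣♣...                   
....................                   
....................                   
.........~..........                   
.........~..........                   
...........~........                   
......~.~.~~~.......                   
..♣....~.~..........                   
.........#..........                   
..♣......#..........                   
.♣.................@                   
                                       
                                       
                                       
                                       
                                       
                                       
                                       
                                       
                                       
                                       
                                       


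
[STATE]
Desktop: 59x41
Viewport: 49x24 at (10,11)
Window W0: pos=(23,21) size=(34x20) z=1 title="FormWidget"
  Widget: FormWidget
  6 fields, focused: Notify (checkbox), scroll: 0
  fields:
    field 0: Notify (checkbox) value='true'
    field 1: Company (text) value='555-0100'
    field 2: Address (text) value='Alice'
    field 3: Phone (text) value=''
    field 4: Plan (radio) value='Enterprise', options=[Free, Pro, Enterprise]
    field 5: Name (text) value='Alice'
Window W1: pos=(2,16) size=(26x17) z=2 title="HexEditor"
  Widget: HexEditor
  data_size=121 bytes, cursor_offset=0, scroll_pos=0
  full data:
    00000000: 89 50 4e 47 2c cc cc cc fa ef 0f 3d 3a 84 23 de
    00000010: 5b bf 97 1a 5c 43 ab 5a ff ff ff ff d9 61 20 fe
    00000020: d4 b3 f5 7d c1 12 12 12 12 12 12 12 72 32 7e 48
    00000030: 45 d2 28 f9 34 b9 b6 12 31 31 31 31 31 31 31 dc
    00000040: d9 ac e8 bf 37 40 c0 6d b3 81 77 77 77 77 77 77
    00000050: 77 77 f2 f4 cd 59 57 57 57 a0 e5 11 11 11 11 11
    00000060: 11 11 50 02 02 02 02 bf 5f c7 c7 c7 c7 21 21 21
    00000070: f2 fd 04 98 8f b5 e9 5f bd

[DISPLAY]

                                                 
                                                 
                                                 
                                                 
                                                 
━━━━━━━━━━━━━━━━━┓                               
tor              ┃                               
─────────────────┨                               
0  89 50 4e 47 2c┃                               
0  5b bf 97 1a 5c┃                               
0  d4 b3 f5 7d c1┃━━━━━━━━━━━━━━━━━━━━━━━━━━━━┓  
0  45 d2 28 f9 34┃mWidget                     ┃  
0  d9 ac e8 bf 37┃────────────────────────────┨  
0  77 77 f2 f4 cd┃tify:     [x]               ┃  
0  11 11 50 02 02┃mpany:    [555-0100        ]┃  
0  f2 fd 04 98 8f┃dress:    [Alice           ]┃  
                 ┃one:      [                ]┃  
                 ┃an:       ( ) Free  ( ) Pro ┃  
                 ┃me:       [Alice           ]┃  
                 ┃                            ┃  
                 ┃                            ┃  
━━━━━━━━━━━━━━━━━┛                            ┃  
             ┃                                ┃  
             ┃                                ┃  


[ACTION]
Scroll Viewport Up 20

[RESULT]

                                                 
                                                 
                                                 
                                                 
                                                 
                                                 
                                                 
                                                 
                                                 
                                                 
                                                 
                                                 
                                                 
                                                 
                                                 
                                                 
━━━━━━━━━━━━━━━━━┓                               
tor              ┃                               
─────────────────┨                               
0  89 50 4e 47 2c┃                               
0  5b bf 97 1a 5c┃                               
0  d4 b3 f5 7d c1┃━━━━━━━━━━━━━━━━━━━━━━━━━━━━┓  
0  45 d2 28 f9 34┃mWidget                     ┃  
0  d9 ac e8 bf 37┃────────────────────────────┨  


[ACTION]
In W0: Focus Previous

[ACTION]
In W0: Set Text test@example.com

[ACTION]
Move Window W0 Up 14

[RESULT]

                                                 
                                                 
                                                 
                                                 
                                                 
                                                 
                                                 
             ┏━━━━━━━━━━━━━━━━━━━━━━━━━━━━━━━━┓  
             ┃ FormWidget                     ┃  
             ┠────────────────────────────────┨  
             ┃  Notify:     [x]               ┃  
             ┃  Company:    [555-0100        ]┃  
             ┃  Address:    [Alice           ]┃  
             ┃  Phone:      [                ]┃  
             ┃  Plan:       ( ) Free  ( ) Pro ┃  
             ┃> Name:       [test@example.com]┃  
━━━━━━━━━━━━━━━━━┓                            ┃  
tor              ┃                            ┃  
─────────────────┨                            ┃  
0  89 50 4e 47 2c┃                            ┃  
0  5b bf 97 1a 5c┃                            ┃  
0  d4 b3 f5 7d c1┃                            ┃  
0  45 d2 28 f9 34┃                            ┃  
0  d9 ac e8 bf 37┃                            ┃  


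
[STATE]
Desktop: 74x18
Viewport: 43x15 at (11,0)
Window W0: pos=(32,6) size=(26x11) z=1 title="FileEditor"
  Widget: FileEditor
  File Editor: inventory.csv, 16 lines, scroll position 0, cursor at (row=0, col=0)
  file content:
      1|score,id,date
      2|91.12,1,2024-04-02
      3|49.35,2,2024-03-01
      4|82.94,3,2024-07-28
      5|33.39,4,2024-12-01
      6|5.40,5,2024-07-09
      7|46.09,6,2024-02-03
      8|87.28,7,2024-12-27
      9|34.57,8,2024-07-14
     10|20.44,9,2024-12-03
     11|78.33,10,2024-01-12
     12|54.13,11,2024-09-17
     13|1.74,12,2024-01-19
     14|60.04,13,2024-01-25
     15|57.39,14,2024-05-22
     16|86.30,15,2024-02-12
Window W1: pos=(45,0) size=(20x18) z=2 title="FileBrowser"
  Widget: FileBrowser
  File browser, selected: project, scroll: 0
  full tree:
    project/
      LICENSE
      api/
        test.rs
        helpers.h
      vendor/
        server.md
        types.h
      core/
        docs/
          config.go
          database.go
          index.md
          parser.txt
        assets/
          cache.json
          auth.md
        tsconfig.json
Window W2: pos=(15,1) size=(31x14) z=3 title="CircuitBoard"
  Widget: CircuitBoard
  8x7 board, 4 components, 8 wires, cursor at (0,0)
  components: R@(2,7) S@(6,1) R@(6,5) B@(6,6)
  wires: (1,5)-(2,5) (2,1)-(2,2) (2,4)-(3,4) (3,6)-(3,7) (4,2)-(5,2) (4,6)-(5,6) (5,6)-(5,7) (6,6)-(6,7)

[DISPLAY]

                                  ┏━━━━━━━━
    ┏━━━━━━━━━━━━━━━━━━━━━━━━━━━━━┓ FileBro
    ┃ CircuitBoard                ┃────────
    ┠─────────────────────────────┨> [-] pr
    ┃   0 1 2 3 4 5 6 7           ┃    LICE
    ┃0  [.]                       ┃    [+] 
    ┃                             ┃    [+] 
    ┃1                       ·    ┃    [+] 
    ┃                        │    ┃        
    ┃2       · ─ ·       ·   ·    ┃        
    ┃                    │        ┃        
    ┃3                   ·       ·┃        
    ┃                             ┃        
    ┃4           ·               ·┃        
    ┗━━━━━━━━━━━━━━━━━━━━━━━━━━━━━┛        


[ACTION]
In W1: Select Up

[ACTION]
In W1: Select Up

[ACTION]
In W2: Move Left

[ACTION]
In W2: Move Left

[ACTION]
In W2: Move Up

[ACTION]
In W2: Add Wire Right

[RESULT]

                                  ┏━━━━━━━━
    ┏━━━━━━━━━━━━━━━━━━━━━━━━━━━━━┓ FileBro
    ┃ CircuitBoard                ┃────────
    ┠─────────────────────────────┨> [-] pr
    ┃   0 1 2 3 4 5 6 7           ┃    LICE
    ┃0  [.]─ ·                    ┃    [+] 
    ┃                             ┃    [+] 
    ┃1                       ·    ┃    [+] 
    ┃                        │    ┃        
    ┃2       · ─ ·       ·   ·    ┃        
    ┃                    │        ┃        
    ┃3                   ·       ·┃        
    ┃                             ┃        
    ┃4           ·               ·┃        
    ┗━━━━━━━━━━━━━━━━━━━━━━━━━━━━━┛        


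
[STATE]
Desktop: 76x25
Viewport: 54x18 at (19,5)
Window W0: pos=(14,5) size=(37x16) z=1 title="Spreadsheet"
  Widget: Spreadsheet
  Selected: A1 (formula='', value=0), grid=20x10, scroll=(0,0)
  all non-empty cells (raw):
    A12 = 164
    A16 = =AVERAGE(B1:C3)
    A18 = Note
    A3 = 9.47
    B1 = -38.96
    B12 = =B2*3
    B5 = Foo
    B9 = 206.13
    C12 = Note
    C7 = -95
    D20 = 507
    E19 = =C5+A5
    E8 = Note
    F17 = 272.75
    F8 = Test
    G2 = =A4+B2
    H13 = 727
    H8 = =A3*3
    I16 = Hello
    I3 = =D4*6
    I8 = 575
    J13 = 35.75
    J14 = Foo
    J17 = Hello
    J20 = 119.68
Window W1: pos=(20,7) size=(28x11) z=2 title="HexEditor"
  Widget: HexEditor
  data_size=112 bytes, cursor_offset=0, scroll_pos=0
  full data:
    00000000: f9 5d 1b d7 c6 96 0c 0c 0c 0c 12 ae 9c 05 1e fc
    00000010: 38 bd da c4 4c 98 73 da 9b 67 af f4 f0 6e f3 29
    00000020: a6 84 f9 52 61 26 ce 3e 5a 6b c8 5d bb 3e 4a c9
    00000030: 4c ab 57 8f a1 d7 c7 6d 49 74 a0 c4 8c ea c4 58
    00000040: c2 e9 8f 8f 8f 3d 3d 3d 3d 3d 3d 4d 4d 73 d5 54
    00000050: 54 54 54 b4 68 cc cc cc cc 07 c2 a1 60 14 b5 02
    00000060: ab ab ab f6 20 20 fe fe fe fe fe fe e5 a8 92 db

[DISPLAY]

━━━━━━━━━━━━━━━━━━━━━━━━━━━━━━━┓                      
eadsheet                       ┃                      
─┏━━━━━━━━━━━━━━━━━━━━━━━━━━┓──┨                      
 ┃ HexEditor                ┃  ┃                      
 ┠──────────────────────────┨  ┃                      
-┃00000000  F9 5d 1b d7 c6 9┃--┃                      
 ┃00000010  38 bd da c4 4c 9┃  ┃                      
 ┃00000020  a6 84 f9 52 61 2┃  ┃                      
 ┃00000030  4c ab 57 8f a1 d┃  ┃                      
 ┃00000040  c2 e9 8f 8f 8f 3┃  ┃                      
 ┃00000050  54 54 54 b4 68 c┃  ┃                      
 ┃00000060  ab ab ab f6 20 2┃  ┃                      
 ┗━━━━━━━━━━━━━━━━━━━━━━━━━━┛  ┃                      
       0       0       0       ┃                      
       0  206.13       0       ┃                      
━━━━━━━━━━━━━━━━━━━━━━━━━━━━━━━┛                      
                                                      
                                                      


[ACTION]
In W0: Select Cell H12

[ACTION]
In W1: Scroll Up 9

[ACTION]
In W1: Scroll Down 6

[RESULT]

━━━━━━━━━━━━━━━━━━━━━━━━━━━━━━━┓                      
eadsheet                       ┃                      
─┏━━━━━━━━━━━━━━━━━━━━━━━━━━┓──┨                      
 ┃ HexEditor                ┃  ┃                      
 ┠──────────────────────────┨  ┃                      
-┃00000060  ab ab ab f6 20 2┃--┃                      
 ┃                          ┃  ┃                      
 ┃                          ┃  ┃                      
 ┃                          ┃  ┃                      
 ┃                          ┃  ┃                      
 ┃                          ┃  ┃                      
 ┃                          ┃  ┃                      
 ┗━━━━━━━━━━━━━━━━━━━━━━━━━━┛  ┃                      
       0       0       0       ┃                      
       0  206.13       0       ┃                      
━━━━━━━━━━━━━━━━━━━━━━━━━━━━━━━┛                      
                                                      
                                                      


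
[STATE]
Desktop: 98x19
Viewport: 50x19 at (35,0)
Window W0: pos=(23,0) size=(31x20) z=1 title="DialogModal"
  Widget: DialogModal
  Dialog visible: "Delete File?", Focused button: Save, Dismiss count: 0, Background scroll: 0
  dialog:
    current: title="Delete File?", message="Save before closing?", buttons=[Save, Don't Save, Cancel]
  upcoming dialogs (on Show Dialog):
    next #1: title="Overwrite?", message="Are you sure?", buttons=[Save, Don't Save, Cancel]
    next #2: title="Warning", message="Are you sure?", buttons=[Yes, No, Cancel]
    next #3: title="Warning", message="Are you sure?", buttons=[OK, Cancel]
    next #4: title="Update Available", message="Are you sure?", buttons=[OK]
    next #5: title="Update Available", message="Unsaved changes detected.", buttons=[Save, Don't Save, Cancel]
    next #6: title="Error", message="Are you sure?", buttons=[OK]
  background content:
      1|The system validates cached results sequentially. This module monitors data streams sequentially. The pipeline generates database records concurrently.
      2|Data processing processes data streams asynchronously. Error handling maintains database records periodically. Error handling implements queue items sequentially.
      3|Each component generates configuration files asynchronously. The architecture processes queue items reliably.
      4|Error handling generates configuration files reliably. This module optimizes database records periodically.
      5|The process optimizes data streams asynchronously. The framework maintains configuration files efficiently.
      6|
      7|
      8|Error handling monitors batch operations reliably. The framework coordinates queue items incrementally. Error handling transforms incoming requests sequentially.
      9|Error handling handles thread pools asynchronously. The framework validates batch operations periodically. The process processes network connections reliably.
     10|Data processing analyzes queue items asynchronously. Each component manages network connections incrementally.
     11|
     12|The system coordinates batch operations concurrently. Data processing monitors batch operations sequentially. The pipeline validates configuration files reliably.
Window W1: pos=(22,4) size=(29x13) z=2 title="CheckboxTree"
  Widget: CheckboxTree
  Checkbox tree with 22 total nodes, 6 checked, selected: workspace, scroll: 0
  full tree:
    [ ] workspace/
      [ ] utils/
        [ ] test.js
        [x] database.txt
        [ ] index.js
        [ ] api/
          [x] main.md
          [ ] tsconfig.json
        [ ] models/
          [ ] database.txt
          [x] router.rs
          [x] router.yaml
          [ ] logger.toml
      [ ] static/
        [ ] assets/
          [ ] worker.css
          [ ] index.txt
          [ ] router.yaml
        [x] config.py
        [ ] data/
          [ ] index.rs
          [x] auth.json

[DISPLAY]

━━━━━━━━━━━━━━━━━━┓                               
l                 ┃                               
──────────────────┨                               
validates cached r┃                               
━━━━━━━━━━━━━━━┓at┃                               
e              ┃nf┃                               
───────────────┨nf┃                               
ce/            ┃st┃                               
/              ┃  ┃                               
t.js           ┃  ┃                               
abase.txt      ┃ch┃                               
ex.js          ┃ad┃                               
/              ┃eu┃                               
ain.md         ┃  ┃                               
sconfig.json   ┃h ┃                               
els/           ┃  ┃                               
━━━━━━━━━━━━━━━┛  ┃                               
                  ┃                               
                  ┃                               


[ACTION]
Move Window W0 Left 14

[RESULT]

━━━━┓                                             
    ┃                                             
────┨                                             
ed r┃                                             
━━━━━━━━━━━━━━━┓                                  
e              ┃                                  
───────────────┨                                  
ce/            ┃                                  
/              ┃                                  
t.js           ┃                                  
abase.txt      ┃                                  
ex.js          ┃                                  
/              ┃                                  
ain.md         ┃                                  
sconfig.json   ┃                                  
els/           ┃                                  
━━━━━━━━━━━━━━━┛                                  
    ┃                                             
    ┃                                             


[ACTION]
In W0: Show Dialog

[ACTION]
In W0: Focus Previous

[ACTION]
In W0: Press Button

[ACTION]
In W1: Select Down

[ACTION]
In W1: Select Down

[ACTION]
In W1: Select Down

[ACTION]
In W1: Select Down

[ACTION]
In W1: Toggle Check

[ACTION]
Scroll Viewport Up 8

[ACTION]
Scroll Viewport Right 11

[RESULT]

                                                  
                                                  
                                                  
                                                  
━━━━┓                                             
    ┃                                             
────┨                                             
    ┃                                             
    ┃                                             
    ┃                                             
    ┃                                             
    ┃                                             
    ┃                                             
    ┃                                             
n   ┃                                             
    ┃                                             
━━━━┛                                             
                                                  
                                                  


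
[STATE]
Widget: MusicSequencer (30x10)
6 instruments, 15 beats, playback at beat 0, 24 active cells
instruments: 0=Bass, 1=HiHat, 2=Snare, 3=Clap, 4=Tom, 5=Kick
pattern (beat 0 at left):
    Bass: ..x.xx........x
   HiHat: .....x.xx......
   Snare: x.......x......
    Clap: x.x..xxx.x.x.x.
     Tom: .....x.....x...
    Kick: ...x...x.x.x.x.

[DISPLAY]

      ▼12345678901234         
  Bass··█·██········█         
 HiHat·····█·██······         
 Snare█·······█······         
  Clap█·█··███·█·█·█·         
   Tom·····█·····█···         
  Kick···█···█·█·█·█·         
                              
                              
                              


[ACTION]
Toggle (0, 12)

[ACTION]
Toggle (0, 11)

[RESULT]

      ▼12345678901234         
  Bass··█·██·····██·█         
 HiHat·····█·██······         
 Snare█·······█······         
  Clap█·█··███·█·█·█·         
   Tom·····█·····█···         
  Kick···█···█·█·█·█·         
                              
                              
                              


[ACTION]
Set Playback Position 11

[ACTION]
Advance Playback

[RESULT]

      012345678901▼34         
  Bass··█·██·····██·█         
 HiHat·····█·██······         
 Snare█·······█······         
  Clap█·█··███·█·█·█·         
   Tom·····█·····█···         
  Kick···█···█·█·█·█·         
                              
                              
                              


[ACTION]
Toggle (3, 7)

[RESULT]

      012345678901▼34         
  Bass··█·██·····██·█         
 HiHat·····█·██······         
 Snare█·······█······         
  Clap█·█··██··█·█·█·         
   Tom·····█·····█···         
  Kick···█···█·█·█·█·         
                              
                              
                              
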